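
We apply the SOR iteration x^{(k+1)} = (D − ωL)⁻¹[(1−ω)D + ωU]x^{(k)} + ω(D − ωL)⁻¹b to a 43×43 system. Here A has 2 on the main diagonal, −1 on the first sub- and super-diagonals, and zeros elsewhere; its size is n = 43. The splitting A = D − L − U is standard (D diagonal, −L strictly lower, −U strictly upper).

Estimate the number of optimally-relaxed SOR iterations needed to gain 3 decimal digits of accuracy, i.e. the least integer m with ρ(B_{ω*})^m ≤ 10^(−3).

m = 49

spectrum of D⁻¹(L+U) = {cos(kπ/44) : 1≤k≤43}; ρ_J = cos(π/44) = 0.9974521.
√(1−ρ_J²) = |sin(π/44)| = 0.0713392
[ω*] 2 ÷ (1 + 0.0713392) = 2 ÷ 1.0713392 = 1.8668224.
ρ_SOR = ω* − 1 ≈ 0.8668224.
For 3 digits: m = 3·ln10 / (−ln 0.8668224) = 6.90776/0.142921 = 48.333; round up → m = 49.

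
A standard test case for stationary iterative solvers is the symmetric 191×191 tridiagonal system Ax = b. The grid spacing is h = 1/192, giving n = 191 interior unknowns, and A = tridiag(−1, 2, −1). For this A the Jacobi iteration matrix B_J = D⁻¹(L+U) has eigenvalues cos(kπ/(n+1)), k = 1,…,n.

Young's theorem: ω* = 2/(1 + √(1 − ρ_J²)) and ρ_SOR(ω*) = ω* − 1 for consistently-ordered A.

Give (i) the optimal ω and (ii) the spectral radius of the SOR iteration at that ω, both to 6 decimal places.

½·tridiag(1,0,1) at n=191: λ_k = cos(kπ/192); max |λ| at k=1 ⇒ ρ_J = cos(π/192) ≈ 0.999866.
√(1−ρ_J²) = |sin(π/192)| = 0.0163617
ω* = 2/(1+0.0163617) = 1.967803
Hence ρ(B_{ω*}) = 1.967803 − 1 = 0.967803.

ω* = 1.967803, ρ_SOR = 0.967803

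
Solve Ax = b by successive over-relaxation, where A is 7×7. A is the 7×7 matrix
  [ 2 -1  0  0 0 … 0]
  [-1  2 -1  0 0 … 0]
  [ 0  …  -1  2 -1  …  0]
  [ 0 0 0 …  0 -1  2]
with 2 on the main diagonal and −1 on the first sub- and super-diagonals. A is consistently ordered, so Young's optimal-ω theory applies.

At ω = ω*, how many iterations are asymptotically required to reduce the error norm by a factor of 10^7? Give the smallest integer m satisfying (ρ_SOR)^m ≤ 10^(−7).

m = 20

n=7: λ(B_J) = 1 − λ(A)/2 = cos(kπ/8); k=1 gives ρ_J = 0.9238795.
√(1−ρ_J²) simplifies to sin(π/8) = 0.3826834.
ω* = 2/(1+0.3826834) = 1.4464627
and ρ(B_{ω*}) = 1.4464627 − 1 = 0.4464627.
ρ_SOR^m ≤ 10^(−7) ⇔ m ≥ 7·ln10/(−ln 0.4464627) = 16.1181/0.806399 = 19.988; m = ⌈19.988⌉ = 20.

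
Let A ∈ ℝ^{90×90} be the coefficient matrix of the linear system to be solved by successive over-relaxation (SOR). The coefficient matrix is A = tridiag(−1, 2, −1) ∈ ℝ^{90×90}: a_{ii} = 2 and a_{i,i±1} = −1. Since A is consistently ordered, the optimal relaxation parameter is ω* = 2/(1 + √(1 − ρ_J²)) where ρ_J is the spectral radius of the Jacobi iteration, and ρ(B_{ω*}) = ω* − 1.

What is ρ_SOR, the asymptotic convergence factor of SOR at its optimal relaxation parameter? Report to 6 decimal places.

ρ_SOR = 0.933271

B_J for the 90×90 system has eigenvalues cos(kπ/91); ρ_J = cos(π/91) = 0.999404.
root = sin(π/91) = 0.0345161  (since 1−cos² = sin²).
ω* = 2/(1 + 0.0345161) = 2/1.0345161 = 1.933271.
[ρ_SOR] ω* − 1 = 0.933271.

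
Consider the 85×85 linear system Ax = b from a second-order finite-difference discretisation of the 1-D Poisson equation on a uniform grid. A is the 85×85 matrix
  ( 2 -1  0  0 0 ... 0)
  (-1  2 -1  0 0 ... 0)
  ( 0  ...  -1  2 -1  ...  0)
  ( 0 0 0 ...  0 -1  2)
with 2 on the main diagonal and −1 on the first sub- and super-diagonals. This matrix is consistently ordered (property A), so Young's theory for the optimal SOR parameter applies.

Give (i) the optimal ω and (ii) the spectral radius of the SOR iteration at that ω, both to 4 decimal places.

[ρ_J] n=85: ρ(B_J) = cos(π/(n+1)) = cos(π/86) = 0.9993.
1 − cos²(π/86) = sin²(π/86) ⇒ √(1−ρ_J²) = sin(π/86) = 0.03652.
Young: ω* = 2/(1+√(1−ρ_J²)) = 2/(1+0.03652) = 2/1.03652 = 1.9295.
ρ_SOR = ω* − 1 = 1.9295 − 1 = 0.9295.

ω* = 1.9295, ρ_SOR = 0.9295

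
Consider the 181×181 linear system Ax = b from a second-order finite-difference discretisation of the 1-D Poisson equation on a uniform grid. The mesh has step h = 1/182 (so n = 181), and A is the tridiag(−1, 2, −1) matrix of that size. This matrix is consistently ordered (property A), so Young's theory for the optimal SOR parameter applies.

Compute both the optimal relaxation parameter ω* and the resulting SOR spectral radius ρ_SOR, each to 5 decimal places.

[ρ_J] n=181: ρ(B_J) = cos(π/(n+1)) = cos(π/182) = 0.99985.
√(1 − cos²(π/182)) = sin(π/182) ≈ 0.017261.
Young: ω* = 2/(1+√(1−ρ_J²)) = 2/(1+0.017261) = 2/1.017261 = 1.96606.
and ρ(B_{ω*}) = 1.96606 − 1 = 0.96606.

ω* = 1.96606, ρ_SOR = 0.96606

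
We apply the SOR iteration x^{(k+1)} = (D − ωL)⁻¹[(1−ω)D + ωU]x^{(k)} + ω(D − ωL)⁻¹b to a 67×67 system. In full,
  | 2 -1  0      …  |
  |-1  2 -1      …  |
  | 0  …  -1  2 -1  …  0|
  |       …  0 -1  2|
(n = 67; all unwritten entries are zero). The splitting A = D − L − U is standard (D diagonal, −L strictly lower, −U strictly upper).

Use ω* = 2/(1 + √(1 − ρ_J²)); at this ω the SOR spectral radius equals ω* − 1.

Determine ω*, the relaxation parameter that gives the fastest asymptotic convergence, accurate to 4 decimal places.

spectrum of D⁻¹(L+U) = {cos(kπ/68) : 1≤k≤67}; ρ_J = cos(π/68) = 0.9989.
√(1 − cos²(π/68)) = sin(π/68) ≈ 0.04618.
Then 2/(1+√(1−ρ_J²)) = 2/(1+0.04618); ω* = 2/1.04618 = 1.9117.
ρ(B_{ω*}) = ω*−1 = 0.9117

ω* = 1.9117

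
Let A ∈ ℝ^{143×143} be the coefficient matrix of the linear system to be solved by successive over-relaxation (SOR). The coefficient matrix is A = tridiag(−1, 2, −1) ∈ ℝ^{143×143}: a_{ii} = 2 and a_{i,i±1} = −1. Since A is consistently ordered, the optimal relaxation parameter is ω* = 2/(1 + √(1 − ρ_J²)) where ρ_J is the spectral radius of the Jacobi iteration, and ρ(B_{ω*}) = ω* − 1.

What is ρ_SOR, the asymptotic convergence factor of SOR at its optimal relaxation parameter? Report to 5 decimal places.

B_J for the 143×143 system has eigenvalues cos(kπ/144); ρ_J = cos(π/144) = 0.99976.
root = sin(π/144) = 0.021815  (since 1−cos² = sin²).
ω* = 2/(1+0.021815) = 1.95730
ρ_SOR = ω* − 1 = 1.95730 − 1 = 0.95730.

ρ_SOR = 0.95730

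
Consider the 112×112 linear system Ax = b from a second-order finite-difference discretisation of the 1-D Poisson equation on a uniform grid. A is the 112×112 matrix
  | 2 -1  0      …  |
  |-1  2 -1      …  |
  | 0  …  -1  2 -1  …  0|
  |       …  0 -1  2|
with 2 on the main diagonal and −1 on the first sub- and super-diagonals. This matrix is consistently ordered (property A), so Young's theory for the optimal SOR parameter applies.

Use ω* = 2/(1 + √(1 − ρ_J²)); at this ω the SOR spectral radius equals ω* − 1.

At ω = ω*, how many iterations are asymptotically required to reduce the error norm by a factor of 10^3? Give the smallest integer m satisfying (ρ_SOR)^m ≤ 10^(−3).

m = 125

[ρ_J] n=112: ρ(B_J) = cos(π/(n+1)) = cos(π/113) = 0.9996136.
root = sin(π/113) = 0.0277981  (since 1−cos² = sin²).
ω* = 2 / (1 + 0.0277981) = 2 / 1.0277981 ≈ 1.9459075.
Hence ρ(B_{ω*}) = 1.9459075 − 1 = 0.9459075.
For 3 digits: m = 3·ln10 / (−ln 0.9459075) = 6.90776/0.0556105 = 124.217; round up → m = 125.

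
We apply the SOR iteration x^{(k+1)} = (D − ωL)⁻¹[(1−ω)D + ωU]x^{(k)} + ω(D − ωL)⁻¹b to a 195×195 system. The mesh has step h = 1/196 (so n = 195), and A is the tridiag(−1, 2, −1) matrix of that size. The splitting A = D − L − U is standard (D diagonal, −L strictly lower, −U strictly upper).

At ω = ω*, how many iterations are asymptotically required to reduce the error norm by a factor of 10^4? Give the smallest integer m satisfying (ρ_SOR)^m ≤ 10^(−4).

n=195: λ(B_J) = 1 − λ(A)/2 = cos(kπ/196); k=1 gives ρ_J = 0.9998715.
root = sin(π/196) = 0.0160278  (since 1−cos² = sin²).
So ω* = 2/1.0160278 = 1.9684501 (Young).
At ω = 1.9684501 every |λ(B_ω)| = ω−1, so ρ_SOR = 0.9684501.
m ≥ 4·ln10 / (−ln 0.9684501) = 287.300; smallest integer m = 288.

m = 288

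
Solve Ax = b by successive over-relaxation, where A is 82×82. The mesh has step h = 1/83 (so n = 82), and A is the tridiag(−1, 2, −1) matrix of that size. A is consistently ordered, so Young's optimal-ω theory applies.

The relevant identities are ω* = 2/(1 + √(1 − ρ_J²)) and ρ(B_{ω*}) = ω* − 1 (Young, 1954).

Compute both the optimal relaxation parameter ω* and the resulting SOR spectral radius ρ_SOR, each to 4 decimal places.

n=82: λ(B_J) = 1 − λ(A)/2 = cos(kπ/83); k=1 gives ρ_J = 0.9993.
1 − cos²(π/83) = sin²(π/83) ⇒ √(1−ρ_J²) = sin(π/83) = 0.03784.
ω* = 2/(1 + 0.03784) = 2/1.03784 = 1.9271.
Hence ρ(B_{ω*}) = 1.9271 − 1 = 0.9271.

ω* = 1.9271, ρ_SOR = 0.9271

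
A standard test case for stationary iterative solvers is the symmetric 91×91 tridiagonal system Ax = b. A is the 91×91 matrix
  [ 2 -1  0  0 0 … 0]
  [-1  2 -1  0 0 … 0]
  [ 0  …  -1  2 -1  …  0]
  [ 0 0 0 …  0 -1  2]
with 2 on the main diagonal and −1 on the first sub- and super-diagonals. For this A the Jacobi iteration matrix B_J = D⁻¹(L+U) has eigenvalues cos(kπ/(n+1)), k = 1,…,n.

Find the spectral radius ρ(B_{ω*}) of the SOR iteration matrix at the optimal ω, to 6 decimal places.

ρ_SOR = 0.933972

spectrum of D⁻¹(L+U) = {cos(kπ/92) : 1≤k≤91}; ρ_J = cos(π/92) = 0.999417.
√(1−ρ_J²) simplifies to sin(π/92) = 0.0341411.
Young: ω* = 2/(1+√(1−ρ_J²)) = 2/(1+0.0341411) = 2/1.0341411 = 1.933972.
At ω = 1.933972 every |λ(B_ω)| = ω−1, so ρ_SOR = 0.933972.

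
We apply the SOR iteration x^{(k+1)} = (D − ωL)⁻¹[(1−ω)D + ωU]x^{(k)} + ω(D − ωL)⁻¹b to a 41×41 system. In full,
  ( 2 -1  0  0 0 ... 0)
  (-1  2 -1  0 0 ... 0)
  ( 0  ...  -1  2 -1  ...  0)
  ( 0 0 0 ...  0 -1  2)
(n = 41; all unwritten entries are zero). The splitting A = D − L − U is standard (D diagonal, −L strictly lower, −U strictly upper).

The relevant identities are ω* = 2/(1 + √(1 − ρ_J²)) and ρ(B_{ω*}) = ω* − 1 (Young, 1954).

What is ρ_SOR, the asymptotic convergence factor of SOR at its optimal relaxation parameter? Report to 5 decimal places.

½·tridiag(1,0,1) at n=41: λ_k = cos(kπ/42); max |λ| at k=1 ⇒ ρ_J = cos(π/42) ≈ 0.99720.
root = sin(π/42) = 0.074730  (since 1−cos² = sin²).
Then 2/(1+√(1−ρ_J²)) = 2/(1+0.074730); ω* = 2/1.074730 = 1.86093.
ρ(B_{ω*}) = ω*−1 = 0.86093

ρ_SOR = 0.86093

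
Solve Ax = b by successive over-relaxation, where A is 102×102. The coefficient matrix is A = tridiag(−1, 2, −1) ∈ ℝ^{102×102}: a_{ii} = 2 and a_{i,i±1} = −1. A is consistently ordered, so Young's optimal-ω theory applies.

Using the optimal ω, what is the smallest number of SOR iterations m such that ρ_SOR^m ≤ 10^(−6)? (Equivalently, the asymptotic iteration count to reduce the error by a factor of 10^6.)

With n=102, ρ(Jacobi) = cos(π/103) = 0.9995349.
root = sin(π/103) = 0.0304962  (since 1−cos² = sin²).
ω* = 2/(1+0.0304962) = 1.9408126
ρ(B_{ω*}) = ω*−1 = 0.9408126
Need (0.9408126)^m ≤ 10^(−6): m ≥ 6·ln10/|ln 0.9408126| = 13.8155/0.0610113 = 226.442 ⇒ m = 227.

m = 227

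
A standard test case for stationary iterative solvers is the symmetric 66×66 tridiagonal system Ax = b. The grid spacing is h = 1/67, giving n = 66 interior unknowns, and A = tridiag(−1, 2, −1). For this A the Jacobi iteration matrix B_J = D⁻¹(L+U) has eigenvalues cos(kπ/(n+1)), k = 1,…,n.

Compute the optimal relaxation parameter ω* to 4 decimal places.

ω* = 1.9105

½·tridiag(1,0,1) at n=66: λ_k = cos(kπ/67); max |λ| at k=1 ⇒ ρ_J = cos(π/67) ≈ 0.9989.
√(1−ρ_J²) = |sin(π/67)| = 0.04687
[ω*] 2 ÷ (1 + 0.04687) = 2 ÷ 1.04687 = 1.9105.
ρ(B_{ω*}) = ω*−1 = 0.9105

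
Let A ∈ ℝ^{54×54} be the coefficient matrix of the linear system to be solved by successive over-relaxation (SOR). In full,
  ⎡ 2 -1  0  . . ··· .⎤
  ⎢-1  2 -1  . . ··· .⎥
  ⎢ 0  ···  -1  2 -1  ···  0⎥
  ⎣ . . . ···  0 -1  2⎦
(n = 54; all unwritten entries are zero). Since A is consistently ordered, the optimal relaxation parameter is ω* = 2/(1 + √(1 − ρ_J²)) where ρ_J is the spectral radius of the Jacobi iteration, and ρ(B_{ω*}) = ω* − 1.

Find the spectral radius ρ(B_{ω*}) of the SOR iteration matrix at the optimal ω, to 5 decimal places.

B_J for the 54×54 system has eigenvalues cos(kπ/55); ρ_J = cos(π/55) = 0.99837.
√(1 − cos²(π/55)) = sin(π/55) ≈ 0.057089.
Then 2/(1+√(1−ρ_J²)) = 2/(1+0.057089); ω* = 2/1.057089 = 1.89199.
ρ_SOR = ω* − 1 ≈ 0.89199.

ρ_SOR = 0.89199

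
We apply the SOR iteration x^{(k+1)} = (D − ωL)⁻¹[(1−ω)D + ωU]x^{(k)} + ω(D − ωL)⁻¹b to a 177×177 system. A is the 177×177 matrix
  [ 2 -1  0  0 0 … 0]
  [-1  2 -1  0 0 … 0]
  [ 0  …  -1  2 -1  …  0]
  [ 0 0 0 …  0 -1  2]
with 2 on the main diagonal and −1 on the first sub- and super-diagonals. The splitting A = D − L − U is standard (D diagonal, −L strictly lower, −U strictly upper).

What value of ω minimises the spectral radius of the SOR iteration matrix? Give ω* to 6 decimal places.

ω* = 1.965315

B_J for the 177×177 system has eigenvalues cos(kπ/178); ρ_J = cos(π/178) = 0.999844.
√(1−ρ_J²) = |sin(π/178)| = 0.0176485
Young: ω* = 2/(1+√(1−ρ_J²)) = 2/(1+0.0176485) = 2/1.0176485 = 1.965315.
At ω = 1.965315 every |λ(B_ω)| = ω−1, so ρ_SOR = 0.965315.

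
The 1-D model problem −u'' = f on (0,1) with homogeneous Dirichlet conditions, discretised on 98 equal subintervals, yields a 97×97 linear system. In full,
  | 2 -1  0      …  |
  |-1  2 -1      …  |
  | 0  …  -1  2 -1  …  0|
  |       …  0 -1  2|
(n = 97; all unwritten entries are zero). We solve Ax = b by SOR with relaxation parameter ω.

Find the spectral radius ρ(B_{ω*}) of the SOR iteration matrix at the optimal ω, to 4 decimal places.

½·tridiag(1,0,1) at n=97: λ_k = cos(kπ/98); max |λ| at k=1 ⇒ ρ_J = cos(π/98) ≈ 0.9995.
√(1 − cos²(π/98)) = sin(π/98) ≈ 0.03205.
So ω* = 2/1.03205 = 1.9379 (Young).
and ρ(B_{ω*}) = 1.9379 − 1 = 0.9379.

ρ_SOR = 0.9379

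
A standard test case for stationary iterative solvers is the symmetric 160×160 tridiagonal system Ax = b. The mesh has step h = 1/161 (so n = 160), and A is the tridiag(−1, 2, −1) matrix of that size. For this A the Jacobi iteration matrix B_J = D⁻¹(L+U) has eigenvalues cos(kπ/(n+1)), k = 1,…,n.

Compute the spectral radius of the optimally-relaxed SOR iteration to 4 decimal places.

spectrum of D⁻¹(L+U) = {cos(kπ/161) : 1≤k≤160}; ρ_J = cos(π/161) = 0.9998.
√(1−ρ_J²) simplifies to sin(π/161) = 0.01951.
ω* = 2/(1+0.01951) = 1.9617
ρ_SOR = ω* − 1 = 1.9617 − 1 = 0.9617.

ρ_SOR = 0.9617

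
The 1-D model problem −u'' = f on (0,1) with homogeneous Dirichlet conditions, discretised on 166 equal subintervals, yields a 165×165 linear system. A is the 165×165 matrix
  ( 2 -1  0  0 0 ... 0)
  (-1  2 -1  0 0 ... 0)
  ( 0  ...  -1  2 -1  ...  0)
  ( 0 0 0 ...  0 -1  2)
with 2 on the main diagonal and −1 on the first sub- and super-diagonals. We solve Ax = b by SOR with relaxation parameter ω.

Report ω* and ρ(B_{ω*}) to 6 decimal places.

spectrum of D⁻¹(L+U) = {cos(kπ/166) : 1≤k≤165}; ρ_J = cos(π/166) = 0.999821.
root = sin(π/166) = 0.0189241  (since 1−cos² = sin²).
Then 2/(1+√(1−ρ_J²)) = 2/(1+0.0189241); ω* = 2/1.0189241 = 1.962855.
and ρ(B_{ω*}) = 1.962855 − 1 = 0.962855.

ω* = 1.962855, ρ_SOR = 0.962855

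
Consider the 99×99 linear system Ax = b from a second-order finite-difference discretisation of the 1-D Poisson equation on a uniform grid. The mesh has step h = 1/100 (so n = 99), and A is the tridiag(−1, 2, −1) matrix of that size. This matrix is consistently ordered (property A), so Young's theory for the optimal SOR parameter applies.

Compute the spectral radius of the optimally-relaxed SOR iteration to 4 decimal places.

ρ_J = max_k |cos(kπ/100)| = cos(π/100) = 0.9995
√(1 − cos²(π/100)) = sin(π/100) ≈ 0.03141.
Young: ω* = 2/(1+√(1−ρ_J²)) = 2/(1+0.03141) = 2/1.03141 = 1.9391.
At ω = 1.9391 every |λ(B_ω)| = ω−1, so ρ_SOR = 0.9391.

ρ_SOR = 0.9391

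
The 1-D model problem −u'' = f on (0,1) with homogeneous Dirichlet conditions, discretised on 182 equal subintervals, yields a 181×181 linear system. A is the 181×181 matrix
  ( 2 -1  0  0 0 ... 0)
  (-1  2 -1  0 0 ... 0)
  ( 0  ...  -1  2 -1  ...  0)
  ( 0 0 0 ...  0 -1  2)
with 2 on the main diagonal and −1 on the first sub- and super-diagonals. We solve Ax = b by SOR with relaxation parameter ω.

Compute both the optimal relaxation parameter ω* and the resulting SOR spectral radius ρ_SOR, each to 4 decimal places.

With n=181, ρ(Jacobi) = cos(π/182) = 0.9999.
root = sin(π/182) = 0.01726  (since 1−cos² = sin²).
ω* = 2/(1 + 0.01726) = 2/1.01726 = 1.9661.
and ρ(B_{ω*}) = 1.9661 − 1 = 0.9661.

ω* = 1.9661, ρ_SOR = 0.9661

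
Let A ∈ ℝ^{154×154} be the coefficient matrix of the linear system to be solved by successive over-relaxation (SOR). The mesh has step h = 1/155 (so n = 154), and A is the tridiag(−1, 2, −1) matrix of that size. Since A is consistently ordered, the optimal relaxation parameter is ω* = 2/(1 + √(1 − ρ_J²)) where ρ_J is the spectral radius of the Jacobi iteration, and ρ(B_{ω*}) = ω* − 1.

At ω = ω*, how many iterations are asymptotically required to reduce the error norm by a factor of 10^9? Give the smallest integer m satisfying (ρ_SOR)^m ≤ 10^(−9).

m = 512

With n=154, ρ(Jacobi) = cos(π/155) = 0.9997946.
√(1−ρ_J²) simplifies to sin(π/155) = 0.0202670.
So ω* = 2/1.0202670 = 1.9602712 (Young).
and ρ(B_{ω*}) = 1.9602712 − 1 = 0.9602712.
m ≥ 9·ln10 / (−ln 0.9602712) = 511.188; smallest integer m = 512.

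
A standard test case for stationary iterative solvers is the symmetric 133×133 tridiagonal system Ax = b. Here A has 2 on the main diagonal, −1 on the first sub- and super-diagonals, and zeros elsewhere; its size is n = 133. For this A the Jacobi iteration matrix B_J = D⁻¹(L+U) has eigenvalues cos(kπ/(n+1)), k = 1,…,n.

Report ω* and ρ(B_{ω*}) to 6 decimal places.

spectrum of D⁻¹(L+U) = {cos(kπ/134) : 1≤k≤133}; ρ_J = cos(π/134) = 0.999725.
√(1−ρ_J²) simplifies to sin(π/134) = 0.0234426.
Then 2/(1+√(1−ρ_J²)) = 2/(1+0.0234426); ω* = 2/1.0234426 = 1.954189.
ρ_SOR = ω* − 1 ≈ 0.954189.

ω* = 1.954189, ρ_SOR = 0.954189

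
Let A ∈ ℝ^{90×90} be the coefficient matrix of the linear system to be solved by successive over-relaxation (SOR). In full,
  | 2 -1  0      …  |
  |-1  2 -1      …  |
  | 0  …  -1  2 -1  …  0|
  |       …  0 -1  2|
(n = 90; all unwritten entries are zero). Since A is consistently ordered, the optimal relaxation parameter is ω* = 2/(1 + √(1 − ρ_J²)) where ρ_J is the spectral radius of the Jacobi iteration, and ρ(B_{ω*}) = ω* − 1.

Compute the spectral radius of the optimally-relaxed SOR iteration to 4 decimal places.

ρ_SOR = 0.9333

B_J for the 90×90 system has eigenvalues cos(kπ/91); ρ_J = cos(π/91) = 0.9994.
√(1−ρ_J²) = |sin(π/91)| = 0.03452
ω* = 2 / (1 + 0.03452) = 2 / 1.03452 ≈ 1.9333.
At ω = 1.9333 every |λ(B_ω)| = ω−1, so ρ_SOR = 0.9333.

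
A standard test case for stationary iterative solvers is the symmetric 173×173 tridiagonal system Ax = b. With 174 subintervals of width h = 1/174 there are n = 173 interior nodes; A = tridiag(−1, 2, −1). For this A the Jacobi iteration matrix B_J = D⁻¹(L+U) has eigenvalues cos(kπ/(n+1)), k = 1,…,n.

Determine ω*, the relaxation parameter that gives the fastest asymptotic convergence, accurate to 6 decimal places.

ω* = 1.964532

n=173: λ(B_J) = 1 − λ(A)/2 = cos(kπ/174); k=1 gives ρ_J = 0.999837.
1 − cos²(π/174) = sin²(π/174) ⇒ √(1−ρ_J²) = sin(π/174) = 0.0180541.
ω* = 2 / (1 + 0.0180541) = 2 / 1.0180541 ≈ 1.964532.
ρ_SOR = ω* − 1 ≈ 0.964532.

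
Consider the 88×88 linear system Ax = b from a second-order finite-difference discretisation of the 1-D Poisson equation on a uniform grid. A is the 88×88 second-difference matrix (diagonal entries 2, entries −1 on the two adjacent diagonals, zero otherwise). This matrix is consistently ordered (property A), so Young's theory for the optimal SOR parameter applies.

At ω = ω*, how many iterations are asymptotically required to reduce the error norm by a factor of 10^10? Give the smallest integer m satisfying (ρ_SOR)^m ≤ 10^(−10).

m = 327

spectrum of D⁻¹(L+U) = {cos(kπ/89) : 1≤k≤88}; ρ_J = cos(π/89) = 0.9993771.
√(1 − cos²(π/89)) = sin(π/89) ≈ 0.0352915.
[ω*] 2 ÷ (1 + 0.0352915) = 2 ÷ 1.0352915 = 1.9318231.
ρ_SOR = ω* − 1 ≈ 0.9318231.
m ≥ 10·ln10 / (−ln 0.9318231) = 326.089; smallest integer m = 327.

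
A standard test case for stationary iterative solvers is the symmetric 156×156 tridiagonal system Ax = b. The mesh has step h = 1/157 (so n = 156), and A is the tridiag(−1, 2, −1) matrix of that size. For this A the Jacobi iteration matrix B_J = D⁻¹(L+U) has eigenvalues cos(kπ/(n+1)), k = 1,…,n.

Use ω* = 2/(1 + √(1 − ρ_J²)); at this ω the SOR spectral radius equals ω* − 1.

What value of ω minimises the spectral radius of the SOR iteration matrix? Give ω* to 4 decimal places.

n=156: λ(B_J) = 1 − λ(A)/2 = cos(kπ/157); k=1 gives ρ_J = 0.9998.
√(1−ρ_J²) simplifies to sin(π/157) = 0.02001.
[ω*] 2 ÷ (1 + 0.02001) = 2 ÷ 1.02001 = 1.9608.
ρ(B_{ω*}) = ω*−1 = 0.9608

ω* = 1.9608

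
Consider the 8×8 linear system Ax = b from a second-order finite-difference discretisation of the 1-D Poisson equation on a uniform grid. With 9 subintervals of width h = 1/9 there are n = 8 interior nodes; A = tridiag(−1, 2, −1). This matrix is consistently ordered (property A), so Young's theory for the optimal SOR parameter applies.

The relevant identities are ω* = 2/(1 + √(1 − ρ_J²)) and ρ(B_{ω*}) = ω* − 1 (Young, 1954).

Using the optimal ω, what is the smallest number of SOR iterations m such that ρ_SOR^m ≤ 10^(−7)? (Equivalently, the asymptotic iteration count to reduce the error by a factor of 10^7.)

m = 23

n=8: λ(B_J) = 1 − λ(A)/2 = cos(kπ/9); k=1 gives ρ_J = 0.9396926.
√(1−ρ_J²) simplifies to sin(π/9) = 0.3420201.
ω* = 2/(1 + 0.3420201) = 2/1.3420201 = 1.4902906.
[ρ_SOR] ω* − 1 = 0.4902906.
Need (0.4902906)^m ≤ 10^(−7): m ≥ 7·ln10/|ln 0.4902906| = 16.1181/0.712757 = 22.614 ⇒ m = 23.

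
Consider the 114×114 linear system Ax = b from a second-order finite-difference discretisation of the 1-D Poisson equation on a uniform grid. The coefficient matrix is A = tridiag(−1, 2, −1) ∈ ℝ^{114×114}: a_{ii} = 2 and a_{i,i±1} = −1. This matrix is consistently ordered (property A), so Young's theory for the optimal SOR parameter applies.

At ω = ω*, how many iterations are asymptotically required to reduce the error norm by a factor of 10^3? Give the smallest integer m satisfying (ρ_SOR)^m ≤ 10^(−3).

m = 127

[ρ_J] n=114: ρ(B_J) = cos(π/(n+1)) = cos(π/115) = 0.9996269.
√(1 − cos²(π/115)) = sin(π/115) ≈ 0.0273148.
So ω* = 2/1.0273148 = 1.9468229 (Young).
[ρ_SOR] ω* − 1 = 0.9468229.
m ≥ 3·ln10 / (−ln 0.9468229) = 126.416; smallest integer m = 127.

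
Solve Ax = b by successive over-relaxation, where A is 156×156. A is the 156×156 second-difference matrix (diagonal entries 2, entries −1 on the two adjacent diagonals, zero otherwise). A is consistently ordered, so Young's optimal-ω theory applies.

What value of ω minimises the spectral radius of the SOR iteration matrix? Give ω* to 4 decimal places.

ω* = 1.9608

B_J for the 156×156 system has eigenvalues cos(kπ/157); ρ_J = cos(π/157) = 0.9998.
1 − cos²(π/157) = sin²(π/157) ⇒ √(1−ρ_J²) = sin(π/157) = 0.02001.
Then 2/(1+√(1−ρ_J²)) = 2/(1+0.02001); ω* = 2/1.02001 = 1.9608.
Hence ρ(B_{ω*}) = 1.9608 − 1 = 0.9608.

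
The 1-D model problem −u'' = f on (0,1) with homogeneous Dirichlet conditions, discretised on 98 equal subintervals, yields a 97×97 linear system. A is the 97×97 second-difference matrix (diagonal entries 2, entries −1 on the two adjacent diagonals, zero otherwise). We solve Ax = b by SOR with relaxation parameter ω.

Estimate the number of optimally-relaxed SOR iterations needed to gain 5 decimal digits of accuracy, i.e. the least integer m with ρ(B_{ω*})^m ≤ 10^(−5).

m = 180

spectrum of D⁻¹(L+U) = {cos(kπ/98) : 1≤k≤97}; ρ_J = cos(π/98) = 0.9994862.
√(1−ρ_J²) = |sin(π/98)| = 0.0320516
ω* = 2/(1 + 0.0320516) = 2/1.0320516 = 1.9378876.
[ρ_SOR] ω* − 1 = 0.9378876.
5·ln10 = 11.5129; −ln(0.9378876) = 0.0641252; m = ⌈11.5129/0.0641252⌉ = ⌈179.538⌉ = 180.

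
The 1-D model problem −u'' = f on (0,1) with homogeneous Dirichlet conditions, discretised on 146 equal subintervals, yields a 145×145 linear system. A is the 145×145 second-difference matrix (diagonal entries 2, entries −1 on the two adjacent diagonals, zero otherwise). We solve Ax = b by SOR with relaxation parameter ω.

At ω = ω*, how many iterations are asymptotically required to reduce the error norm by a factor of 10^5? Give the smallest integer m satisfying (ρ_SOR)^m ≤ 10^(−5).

n=145: λ(B_J) = 1 − λ(A)/2 = cos(kπ/146); k=1 gives ρ_J = 0.9997685.
root = sin(π/146) = 0.0215161  (since 1−cos² = sin²).
ω* = 2/(1+0.0215161) = 1.9578742
[ρ_SOR] ω* − 1 = 0.9578742.
(0.9578742)^m ≤ 10^{−5}  ⇒  m·ln(0.9578742) ≤ −5·ln10  ⇒  m ≥ 267.500  ⇒  m = 268

m = 268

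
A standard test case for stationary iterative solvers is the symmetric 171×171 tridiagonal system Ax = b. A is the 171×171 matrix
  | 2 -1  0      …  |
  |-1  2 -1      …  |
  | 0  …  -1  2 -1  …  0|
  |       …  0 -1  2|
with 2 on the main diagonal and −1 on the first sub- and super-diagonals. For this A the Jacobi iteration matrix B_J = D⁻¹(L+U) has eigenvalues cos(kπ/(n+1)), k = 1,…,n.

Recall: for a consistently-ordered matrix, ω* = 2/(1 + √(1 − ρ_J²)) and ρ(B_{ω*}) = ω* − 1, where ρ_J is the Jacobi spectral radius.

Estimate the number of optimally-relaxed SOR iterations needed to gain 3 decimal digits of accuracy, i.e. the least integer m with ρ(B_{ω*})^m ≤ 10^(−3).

n=171: λ(B_J) = 1 − λ(A)/2 = cos(kπ/172); k=1 gives ρ_J = 0.9998332.
root = sin(π/172) = 0.0182641  (since 1−cos² = sin²).
ω* = 2 / (1 + 0.0182641) = 2 / 1.0182641 ≈ 1.9641270.
and ρ(B_{ω*}) = 1.9641270 − 1 = 0.9641270.
Need (0.9641270)^m ≤ 10^(−3): m ≥ 3·ln10/|ln 0.9641270| = 6.90776/0.0365323 = 189.086 ⇒ m = 190.

m = 190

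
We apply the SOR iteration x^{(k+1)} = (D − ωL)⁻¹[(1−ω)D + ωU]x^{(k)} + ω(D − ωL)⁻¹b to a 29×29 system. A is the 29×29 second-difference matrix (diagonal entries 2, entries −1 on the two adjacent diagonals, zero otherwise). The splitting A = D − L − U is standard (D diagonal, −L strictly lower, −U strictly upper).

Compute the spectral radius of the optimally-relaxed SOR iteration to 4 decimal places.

spectrum of D⁻¹(L+U) = {cos(kπ/30) : 1≤k≤29}; ρ_J = cos(π/30) = 0.9945.
1 − cos²(π/30) = sin²(π/30) ⇒ √(1−ρ_J²) = sin(π/30) = 0.10453.
ω* = 2 / (1 + 0.10453) = 2 / 1.10453 ≈ 1.8107.
At ω = 1.8107 every |λ(B_ω)| = ω−1, so ρ_SOR = 0.8107.

ρ_SOR = 0.8107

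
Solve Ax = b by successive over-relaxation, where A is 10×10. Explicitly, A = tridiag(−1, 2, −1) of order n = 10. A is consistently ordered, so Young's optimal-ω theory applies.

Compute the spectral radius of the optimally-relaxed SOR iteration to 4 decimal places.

ρ_SOR = 0.5604

ρ_J = max_k |cos(kπ/11)| = cos(π/11) = 0.9595
√(1 − cos²(π/11)) = sin(π/11) ≈ 0.28173.
ω* = 2/(1 + 0.28173) = 2/1.28173 = 1.5604.
Hence ρ(B_{ω*}) = 1.5604 − 1 = 0.5604.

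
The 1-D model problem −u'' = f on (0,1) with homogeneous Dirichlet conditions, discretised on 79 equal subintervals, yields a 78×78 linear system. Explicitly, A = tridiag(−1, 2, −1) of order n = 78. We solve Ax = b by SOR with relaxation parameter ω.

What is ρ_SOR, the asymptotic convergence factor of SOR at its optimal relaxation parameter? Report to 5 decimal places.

ρ_SOR = 0.92353

½·tridiag(1,0,1) at n=78: λ_k = cos(kπ/79); max |λ| at k=1 ⇒ ρ_J = cos(π/79) ≈ 0.99921.
√(1 − cos²(π/79)) = sin(π/79) ≈ 0.039757.
ω* = 2 / (1 + 0.039757) = 2 / 1.039757 ≈ 1.92353.
and ρ(B_{ω*}) = 1.92353 − 1 = 0.92353.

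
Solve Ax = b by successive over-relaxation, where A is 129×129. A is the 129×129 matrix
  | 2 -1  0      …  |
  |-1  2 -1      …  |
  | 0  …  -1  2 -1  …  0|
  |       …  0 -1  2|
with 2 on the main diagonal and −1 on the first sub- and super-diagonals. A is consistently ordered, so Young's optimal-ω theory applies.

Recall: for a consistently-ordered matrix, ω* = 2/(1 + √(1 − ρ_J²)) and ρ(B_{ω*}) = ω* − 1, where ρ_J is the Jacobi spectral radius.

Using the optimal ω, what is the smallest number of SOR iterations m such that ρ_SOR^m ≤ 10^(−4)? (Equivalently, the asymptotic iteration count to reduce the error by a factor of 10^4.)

[ρ_J] n=129: ρ(B_J) = cos(π/(n+1)) = cos(π/130) = 0.9997080.
√(1−ρ_J²) = |sin(π/130)| = 0.0241637
ω* = 2 / (1 + 0.0241637) = 2 / 1.0241637 ≈ 1.9528128.
At ω = 1.9528128 every |λ(B_ω)| = ω−1, so ρ_SOR = 0.9528128.
4·ln10 = 9.21034; −ln(0.9528128) = 0.0483368; m = ⌈9.21034/0.0483368⌉ = ⌈190.545⌉ = 191.

m = 191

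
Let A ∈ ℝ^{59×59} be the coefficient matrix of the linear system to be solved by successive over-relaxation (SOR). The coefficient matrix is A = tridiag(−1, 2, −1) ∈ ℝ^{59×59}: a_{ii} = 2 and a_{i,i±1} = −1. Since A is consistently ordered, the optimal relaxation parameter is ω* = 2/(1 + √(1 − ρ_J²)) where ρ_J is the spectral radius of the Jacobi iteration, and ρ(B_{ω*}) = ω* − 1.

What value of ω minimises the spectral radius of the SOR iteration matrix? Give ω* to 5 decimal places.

ω* = 1.90053

[ρ_J] n=59: ρ(B_J) = cos(π/(n+1)) = cos(π/60) = 0.99863.
root = sin(π/60) = 0.052336  (since 1−cos² = sin²).
ω* = 2/(1 + 0.052336) = 2/1.052336 = 1.90053.
Hence ρ(B_{ω*}) = 1.90053 − 1 = 0.90053.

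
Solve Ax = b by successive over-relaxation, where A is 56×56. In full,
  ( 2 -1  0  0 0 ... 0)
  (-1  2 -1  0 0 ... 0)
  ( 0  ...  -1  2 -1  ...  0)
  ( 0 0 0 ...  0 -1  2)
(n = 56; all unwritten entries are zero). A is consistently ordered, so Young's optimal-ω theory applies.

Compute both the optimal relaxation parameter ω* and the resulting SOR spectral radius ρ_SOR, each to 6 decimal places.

½·tridiag(1,0,1) at n=56: λ_k = cos(kπ/57); max |λ| at k=1 ⇒ ρ_J = cos(π/57) ≈ 0.998482.
root = sin(π/57) = 0.0550878  (since 1−cos² = sin²).
So ω* = 2/1.0550878 = 1.895577 (Young).
ρ_SOR = ω* − 1 = 1.895577 − 1 = 0.895577.

ω* = 1.895577, ρ_SOR = 0.895577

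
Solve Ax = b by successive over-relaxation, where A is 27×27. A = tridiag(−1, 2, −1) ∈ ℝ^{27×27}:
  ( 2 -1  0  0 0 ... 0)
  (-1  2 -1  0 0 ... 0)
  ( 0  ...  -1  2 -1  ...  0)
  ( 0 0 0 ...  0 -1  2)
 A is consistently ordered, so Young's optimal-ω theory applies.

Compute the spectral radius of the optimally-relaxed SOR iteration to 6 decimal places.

spectrum of D⁻¹(L+U) = {cos(kπ/28) : 1≤k≤27}; ρ_J = cos(π/28) = 0.993712.
√(1 − cos²(π/28)) = sin(π/28) ≈ 0.1119645.
Then 2/(1+√(1−ρ_J²)) = 2/(1+0.1119645); ω* = 2/1.1119645 = 1.798619.
[ρ_SOR] ω* − 1 = 0.798619.

ρ_SOR = 0.798619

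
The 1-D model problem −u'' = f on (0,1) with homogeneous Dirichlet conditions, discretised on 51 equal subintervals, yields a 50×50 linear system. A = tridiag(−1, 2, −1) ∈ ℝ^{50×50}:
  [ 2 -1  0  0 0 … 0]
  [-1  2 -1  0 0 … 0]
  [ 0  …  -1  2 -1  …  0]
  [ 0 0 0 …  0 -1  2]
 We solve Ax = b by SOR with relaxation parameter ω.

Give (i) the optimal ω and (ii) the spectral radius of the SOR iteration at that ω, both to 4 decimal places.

ω* = 1.8840, ρ_SOR = 0.8840

[ρ_J] n=50: ρ(B_J) = cos(π/(n+1)) = cos(π/51) = 0.9981.
root = sin(π/51) = 0.06156  (since 1−cos² = sin²).
ω* = 2/(1 + 0.06156) = 2/1.06156 = 1.8840.
At ω = 1.8840 every |λ(B_ω)| = ω−1, so ρ_SOR = 0.8840.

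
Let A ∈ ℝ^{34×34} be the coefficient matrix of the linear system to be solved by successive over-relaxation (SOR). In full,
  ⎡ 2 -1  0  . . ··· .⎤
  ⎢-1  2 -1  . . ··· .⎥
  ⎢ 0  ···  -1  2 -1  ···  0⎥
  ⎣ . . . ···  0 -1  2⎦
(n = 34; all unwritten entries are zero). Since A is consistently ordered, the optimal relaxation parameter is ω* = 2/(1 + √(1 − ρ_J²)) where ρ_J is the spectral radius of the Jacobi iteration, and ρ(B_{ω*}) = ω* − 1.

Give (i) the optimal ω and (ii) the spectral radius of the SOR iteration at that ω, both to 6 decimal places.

With n=34, ρ(Jacobi) = cos(π/35) = 0.995974.
√(1−ρ_J²) = |sin(π/35)| = 0.0896393
ω* = 2/(1 + 0.0896393) = 2/1.0896393 = 1.835470.
and ρ(B_{ω*}) = 1.835470 − 1 = 0.835470.

ω* = 1.835470, ρ_SOR = 0.835470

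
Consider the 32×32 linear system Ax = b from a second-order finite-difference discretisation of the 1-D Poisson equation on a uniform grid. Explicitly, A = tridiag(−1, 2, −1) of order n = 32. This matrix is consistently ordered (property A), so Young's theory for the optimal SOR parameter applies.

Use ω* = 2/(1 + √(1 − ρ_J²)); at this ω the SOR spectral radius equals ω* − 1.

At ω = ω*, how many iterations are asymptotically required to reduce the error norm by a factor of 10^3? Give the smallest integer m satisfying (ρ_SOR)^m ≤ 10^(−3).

m = 37

n=32: λ(B_J) = 1 − λ(A)/2 = cos(kπ/33); k=1 gives ρ_J = 0.9954719.
√(1−ρ_J²) simplifies to sin(π/33) = 0.0950560.
ω* = 2 / (1 + 0.0950560) = 2 / 1.0950560 ≈ 1.8263906.
ρ(B_{ω*}) = ω*−1 = 0.8263906
ρ_SOR^m ≤ 10^(−3) ⇔ m ≥ 3·ln10/(−ln 0.8263906) = 6.90776/0.190688 = 36.225; m = ⌈36.225⌉ = 37.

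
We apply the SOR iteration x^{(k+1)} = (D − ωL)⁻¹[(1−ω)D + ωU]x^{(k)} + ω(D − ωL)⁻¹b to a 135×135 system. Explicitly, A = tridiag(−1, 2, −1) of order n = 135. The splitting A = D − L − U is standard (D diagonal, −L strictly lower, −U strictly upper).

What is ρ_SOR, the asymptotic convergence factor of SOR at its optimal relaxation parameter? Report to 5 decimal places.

ρ_SOR = 0.95485

spectrum of D⁻¹(L+U) = {cos(kπ/136) : 1≤k≤135}; ρ_J = cos(π/136) = 0.99973.
√(1 − cos²(π/136)) = sin(π/136) ≈ 0.023098.
Young: ω* = 2/(1+√(1−ρ_J²)) = 2/(1+0.023098) = 2/1.023098 = 1.95485.
ρ_SOR = ω* − 1 = 1.95485 − 1 = 0.95485.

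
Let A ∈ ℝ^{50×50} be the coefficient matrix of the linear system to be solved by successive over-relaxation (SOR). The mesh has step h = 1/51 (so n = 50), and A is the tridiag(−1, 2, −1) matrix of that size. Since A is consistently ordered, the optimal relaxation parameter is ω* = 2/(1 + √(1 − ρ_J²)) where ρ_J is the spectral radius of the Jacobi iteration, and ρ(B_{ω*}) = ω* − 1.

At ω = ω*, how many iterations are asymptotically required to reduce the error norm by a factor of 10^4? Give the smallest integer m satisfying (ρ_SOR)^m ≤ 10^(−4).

m = 75

ρ_J = max_k |cos(kπ/51)| = cos(π/51) = 0.9981033
root = sin(π/51) = 0.0615609  (since 1−cos² = sin²).
ω* = 2 / (1 + 0.0615609) = 2 / 1.0615609 ≈ 1.8840181.
At ω = 1.8840181 every |λ(B_ω)| = ω−1, so ρ_SOR = 0.8840181.
Need (0.8840181)^m ≤ 10^(−4): m ≥ 4·ln10/|ln 0.8840181| = 9.21034/0.123278 = 74.712 ⇒ m = 75.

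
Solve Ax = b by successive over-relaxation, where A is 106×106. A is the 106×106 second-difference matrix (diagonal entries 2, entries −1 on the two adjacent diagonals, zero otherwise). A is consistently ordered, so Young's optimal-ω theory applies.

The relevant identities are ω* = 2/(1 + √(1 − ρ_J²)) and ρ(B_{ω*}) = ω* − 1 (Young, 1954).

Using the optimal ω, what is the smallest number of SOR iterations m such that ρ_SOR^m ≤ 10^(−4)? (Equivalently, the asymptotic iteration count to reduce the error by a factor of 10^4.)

With n=106, ρ(Jacobi) = cos(π/107) = 0.9995690.
√(1 − cos²(π/107)) = sin(π/107) ≈ 0.0293565.
Young: ω* = 2/(1+√(1−ρ_J²)) = 2/(1+0.0293565) = 2/1.0293565 = 1.9429615.
At ω = 1.9429615 every |λ(B_ω)| = ω−1, so ρ_SOR = 0.9429615.
m ≥ 4·ln10 / (−ln 0.9429615) = 156.826; smallest integer m = 157.

m = 157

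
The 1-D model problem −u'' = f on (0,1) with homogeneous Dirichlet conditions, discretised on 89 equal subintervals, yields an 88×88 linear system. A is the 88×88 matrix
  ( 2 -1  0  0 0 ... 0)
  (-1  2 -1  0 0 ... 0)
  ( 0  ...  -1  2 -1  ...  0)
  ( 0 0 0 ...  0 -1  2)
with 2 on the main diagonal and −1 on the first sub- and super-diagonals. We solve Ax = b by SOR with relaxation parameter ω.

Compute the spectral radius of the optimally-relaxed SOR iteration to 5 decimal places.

ρ_SOR = 0.93182

½·tridiag(1,0,1) at n=88: λ_k = cos(kπ/89); max |λ| at k=1 ⇒ ρ_J = cos(π/89) ≈ 0.99938.
√(1−ρ_J²) simplifies to sin(π/89) = 0.035291.
Young: ω* = 2/(1+√(1−ρ_J²)) = 2/(1+0.035291) = 2/1.035291 = 1.93182.
ρ_SOR = ω* − 1 = 1.93182 − 1 = 0.93182.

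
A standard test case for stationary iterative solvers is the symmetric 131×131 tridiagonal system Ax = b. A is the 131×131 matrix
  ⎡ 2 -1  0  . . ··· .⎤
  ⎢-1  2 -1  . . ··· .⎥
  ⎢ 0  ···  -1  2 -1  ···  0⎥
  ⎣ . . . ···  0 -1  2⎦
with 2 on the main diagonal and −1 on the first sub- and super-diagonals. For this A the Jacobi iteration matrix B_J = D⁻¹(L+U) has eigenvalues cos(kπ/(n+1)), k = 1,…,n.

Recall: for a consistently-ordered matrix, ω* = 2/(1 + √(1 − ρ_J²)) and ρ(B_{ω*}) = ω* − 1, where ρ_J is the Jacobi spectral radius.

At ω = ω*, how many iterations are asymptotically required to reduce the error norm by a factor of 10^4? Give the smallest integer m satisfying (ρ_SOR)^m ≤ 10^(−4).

[ρ_J] n=131: ρ(B_J) = cos(π/(n+1)) = cos(π/132) = 0.9997168.
√(1 − cos²(π/132)) = sin(π/132) ≈ 0.0237977.
Young: ω* = 2/(1+√(1−ρ_J²)) = 2/(1+0.0237977) = 2/1.0237977 = 1.9535109.
ρ(B_{ω*}) = ω*−1 = 0.9535109
For 4 digits: m = 4·ln10 / (−ln 0.9535109) = 9.21034/0.0476044 = 193.477; round up → m = 194.

m = 194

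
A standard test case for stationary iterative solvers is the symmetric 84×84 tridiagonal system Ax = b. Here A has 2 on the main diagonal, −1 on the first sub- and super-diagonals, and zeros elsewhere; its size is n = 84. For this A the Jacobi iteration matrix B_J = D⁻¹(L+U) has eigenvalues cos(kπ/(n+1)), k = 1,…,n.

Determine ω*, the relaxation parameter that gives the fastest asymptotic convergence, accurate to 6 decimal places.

ω* = 1.928731

ρ_J = max_k |cos(kπ/85)| = cos(π/85) = 0.999317
1 − cos²(π/85) = sin²(π/85) ⇒ √(1−ρ_J²) = sin(π/85) = 0.0369515.
Then 2/(1+√(1−ρ_J²)) = 2/(1+0.0369515); ω* = 2/1.0369515 = 1.928731.
Hence ρ(B_{ω*}) = 1.928731 − 1 = 0.928731.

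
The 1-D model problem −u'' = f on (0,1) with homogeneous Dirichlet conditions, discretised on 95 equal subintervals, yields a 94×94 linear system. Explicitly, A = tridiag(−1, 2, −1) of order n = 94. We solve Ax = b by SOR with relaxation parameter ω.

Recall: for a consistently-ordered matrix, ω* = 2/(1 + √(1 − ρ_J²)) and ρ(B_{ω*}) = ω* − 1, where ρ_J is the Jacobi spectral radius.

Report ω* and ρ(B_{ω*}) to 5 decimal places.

spectrum of D⁻¹(L+U) = {cos(kπ/95) : 1≤k≤94}; ρ_J = cos(π/95) = 0.99945.
root = sin(π/95) = 0.033063  (since 1−cos² = sin²).
So ω* = 2/1.033063 = 1.93599 (Young).
ρ_SOR = ω* − 1 ≈ 0.93599.

ω* = 1.93599, ρ_SOR = 0.93599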